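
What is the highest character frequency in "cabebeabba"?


Input: cabebeabba
Character counts:
  'a': 3
  'b': 4
  'c': 1
  'e': 2
Maximum frequency: 4

4


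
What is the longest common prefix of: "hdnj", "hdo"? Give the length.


Words: hdnj, hdo
  Position 0: all 'h' => match
  Position 1: all 'd' => match
  Position 2: ('n', 'o') => mismatch, stop
LCP = "hd" (length 2)

2


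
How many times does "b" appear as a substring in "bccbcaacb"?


Searching for "b" in "bccbcaacb"
Scanning each position:
  Position 0: "b" => MATCH
  Position 1: "c" => no
  Position 2: "c" => no
  Position 3: "b" => MATCH
  Position 4: "c" => no
  Position 5: "a" => no
  Position 6: "a" => no
  Position 7: "c" => no
  Position 8: "b" => MATCH
Total occurrences: 3

3


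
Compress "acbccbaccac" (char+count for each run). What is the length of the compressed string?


Input: acbccbaccac
Runs:
  'a' x 1 => "a1"
  'c' x 1 => "c1"
  'b' x 1 => "b1"
  'c' x 2 => "c2"
  'b' x 1 => "b1"
  'a' x 1 => "a1"
  'c' x 2 => "c2"
  'a' x 1 => "a1"
  'c' x 1 => "c1"
Compressed: "a1c1b1c2b1a1c2a1c1"
Compressed length: 18

18


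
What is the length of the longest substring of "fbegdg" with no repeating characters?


Input: "fbegdg"
Sliding window (track last position of each char):
  Position 0 ('f'): window [0,0] length 1 -- new best
  Position 1 ('b'): window [0,1] length 2 -- new best
  Position 2 ('e'): window [0,2] length 3 -- new best
  Position 3 ('g'): window [0,3] length 4 -- new best
  Position 4 ('d'): window [0,4] length 5 -- new best
  Position 5 ('g'): repeat (last at 3), move window start to 4
  Position 5 ('g'): window [4,5] length 2
Longest substring with no repeats: "fbegd" with length 5

5


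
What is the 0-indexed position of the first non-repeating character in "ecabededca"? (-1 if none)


Input: ecabededca
Character frequencies:
  'a': 2
  'b': 1
  'c': 2
  'd': 2
  'e': 3
Scanning left to right for freq == 1:
  Position 0 ('e'): freq=3, skip
  Position 1 ('c'): freq=2, skip
  Position 2 ('a'): freq=2, skip
  Position 3 ('b'): unique! => answer = 3

3


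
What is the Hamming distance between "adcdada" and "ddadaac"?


Comparing "adcdada" and "ddadaac" position by position:
  Position 0: 'a' vs 'd' => differ
  Position 1: 'd' vs 'd' => same
  Position 2: 'c' vs 'a' => differ
  Position 3: 'd' vs 'd' => same
  Position 4: 'a' vs 'a' => same
  Position 5: 'd' vs 'a' => differ
  Position 6: 'a' vs 'c' => differ
Total differences (Hamming distance): 4

4


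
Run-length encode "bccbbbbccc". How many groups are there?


Input: bccbbbbccc
Scanning for consecutive runs:
  Group 1: 'b' x 1 (positions 0-0)
  Group 2: 'c' x 2 (positions 1-2)
  Group 3: 'b' x 4 (positions 3-6)
  Group 4: 'c' x 3 (positions 7-9)
Total groups: 4

4


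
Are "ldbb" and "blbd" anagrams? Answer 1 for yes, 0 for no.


Strings: "ldbb", "blbd"
Sorted first:  bbdl
Sorted second: bbdl
Sorted forms match => anagrams

1


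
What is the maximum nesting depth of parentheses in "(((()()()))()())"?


Input: "(((()()()))()())"
Tracking depth:
  Position 0 '(': depth becomes 1
  Position 1 '(': depth becomes 2
  Position 2 '(': depth becomes 3
  Position 3 '(': depth becomes 4
  Position 4 ')': depth becomes 3
  Position 5 '(': depth becomes 4
  Position 6 ')': depth becomes 3
  Position 7 '(': depth becomes 4
  Position 8 ')': depth becomes 3
  Position 9 ')': depth becomes 2
  Position 10 ')': depth becomes 1
  Position 11 '(': depth becomes 2
  Position 12 ')': depth becomes 1
  Position 13 '(': depth becomes 2
  Position 14 ')': depth becomes 1
  Position 15 ')': depth becomes 0
Maximum depth reached: 4

4


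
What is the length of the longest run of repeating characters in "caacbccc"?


Input: "caacbccc"
Scanning for longest run:
  Position 1 ('a'): new char, reset run to 1
  Position 2 ('a'): continues run of 'a', length=2
  Position 3 ('c'): new char, reset run to 1
  Position 4 ('b'): new char, reset run to 1
  Position 5 ('c'): new char, reset run to 1
  Position 6 ('c'): continues run of 'c', length=2
  Position 7 ('c'): continues run of 'c', length=3
Longest run: 'c' with length 3

3


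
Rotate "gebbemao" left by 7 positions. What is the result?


Input: "gebbemao", rotate left by 7
First 7 characters: "gebbema"
Remaining characters: "o"
Concatenate remaining + first: "o" + "gebbema" = "ogebbema"

ogebbema


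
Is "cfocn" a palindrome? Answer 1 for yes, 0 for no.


Input: cfocn
Reversed: ncofc
  Compare pos 0 ('c') with pos 4 ('n'): MISMATCH
  Compare pos 1 ('f') with pos 3 ('c'): MISMATCH
Result: not a palindrome

0


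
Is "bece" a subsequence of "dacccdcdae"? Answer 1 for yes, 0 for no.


Check if "bece" is a subsequence of "dacccdcdae"
Greedy scan:
  Position 0 ('d'): no match needed
  Position 1 ('a'): no match needed
  Position 2 ('c'): no match needed
  Position 3 ('c'): no match needed
  Position 4 ('c'): no match needed
  Position 5 ('d'): no match needed
  Position 6 ('c'): no match needed
  Position 7 ('d'): no match needed
  Position 8 ('a'): no match needed
  Position 9 ('e'): no match needed
Only matched 0/4 characters => not a subsequence

0


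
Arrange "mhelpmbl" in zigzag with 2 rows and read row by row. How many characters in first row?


Zigzag "mhelpmbl" into 2 rows:
Placing characters:
  'm' => row 0
  'h' => row 1
  'e' => row 0
  'l' => row 1
  'p' => row 0
  'm' => row 1
  'b' => row 0
  'l' => row 1
Rows:
  Row 0: "mepb"
  Row 1: "hlml"
First row length: 4

4


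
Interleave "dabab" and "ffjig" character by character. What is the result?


Interleaving "dabab" and "ffjig":
  Position 0: 'd' from first, 'f' from second => "df"
  Position 1: 'a' from first, 'f' from second => "af"
  Position 2: 'b' from first, 'j' from second => "bj"
  Position 3: 'a' from first, 'i' from second => "ai"
  Position 4: 'b' from first, 'g' from second => "bg"
Result: dfafbjaibg

dfafbjaibg


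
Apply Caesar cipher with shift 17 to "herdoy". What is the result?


Caesar cipher: shift "herdoy" by 17
  'h' (pos 7) + 17 = pos 24 = 'y'
  'e' (pos 4) + 17 = pos 21 = 'v'
  'r' (pos 17) + 17 = pos 8 = 'i'
  'd' (pos 3) + 17 = pos 20 = 'u'
  'o' (pos 14) + 17 = pos 5 = 'f'
  'y' (pos 24) + 17 = pos 15 = 'p'
Result: yviufp

yviufp


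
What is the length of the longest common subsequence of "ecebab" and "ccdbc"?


LCS of "ecebab" and "ccdbc"
DP table:
           c    c    d    b    c
      0    0    0    0    0    0
  e   0    0    0    0    0    0
  c   0    1    1    1    1    1
  e   0    1    1    1    1    1
  b   0    1    1    1    2    2
  a   0    1    1    1    2    2
  b   0    1    1    1    2    2
LCS length = dp[6][5] = 2

2


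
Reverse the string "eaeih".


Input: eaeih
Reading characters right to left:
  Position 4: 'h'
  Position 3: 'i'
  Position 2: 'e'
  Position 1: 'a'
  Position 0: 'e'
Reversed: hieae

hieae


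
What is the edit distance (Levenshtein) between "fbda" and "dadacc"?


Computing edit distance: "fbda" -> "dadacc"
DP table:
           d    a    d    a    c    c
      0    1    2    3    4    5    6
  f   1    1    2    3    4    5    6
  b   2    2    2    3    4    5    6
  d   3    2    3    2    3    4    5
  a   4    3    2    3    2    3    4
Edit distance = dp[4][6] = 4

4


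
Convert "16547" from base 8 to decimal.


Input: "16547" in base 8
Positional expansion:
  Digit '1' (value 1) x 8^4 = 4096
  Digit '6' (value 6) x 8^3 = 3072
  Digit '5' (value 5) x 8^2 = 320
  Digit '4' (value 4) x 8^1 = 32
  Digit '7' (value 7) x 8^0 = 7
Sum = 7527

7527


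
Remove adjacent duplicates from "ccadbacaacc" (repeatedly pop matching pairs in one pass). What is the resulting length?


Input: ccadbacaacc
Stack-based adjacent duplicate removal:
  Read 'c': push. Stack: c
  Read 'c': matches stack top 'c' => pop. Stack: (empty)
  Read 'a': push. Stack: a
  Read 'd': push. Stack: ad
  Read 'b': push. Stack: adb
  Read 'a': push. Stack: adba
  Read 'c': push. Stack: adbac
  Read 'a': push. Stack: adbaca
  Read 'a': matches stack top 'a' => pop. Stack: adbac
  Read 'c': matches stack top 'c' => pop. Stack: adba
  Read 'c': push. Stack: adbac
Final stack: "adbac" (length 5)

5


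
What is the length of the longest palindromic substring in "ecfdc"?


Input: "ecfdc"
Checking substrings for palindromes:
  No multi-char palindromic substrings found
Longest palindromic substring: "e" with length 1

1


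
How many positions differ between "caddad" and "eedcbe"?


Comparing "caddad" and "eedcbe" position by position:
  Position 0: 'c' vs 'e' => DIFFER
  Position 1: 'a' vs 'e' => DIFFER
  Position 2: 'd' vs 'd' => same
  Position 3: 'd' vs 'c' => DIFFER
  Position 4: 'a' vs 'b' => DIFFER
  Position 5: 'd' vs 'e' => DIFFER
Positions that differ: 5

5


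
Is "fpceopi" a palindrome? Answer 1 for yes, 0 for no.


Input: fpceopi
Reversed: ipoecpf
  Compare pos 0 ('f') with pos 6 ('i'): MISMATCH
  Compare pos 1 ('p') with pos 5 ('p'): match
  Compare pos 2 ('c') with pos 4 ('o'): MISMATCH
Result: not a palindrome

0


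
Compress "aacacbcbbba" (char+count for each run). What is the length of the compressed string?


Input: aacacbcbbba
Runs:
  'a' x 2 => "a2"
  'c' x 1 => "c1"
  'a' x 1 => "a1"
  'c' x 1 => "c1"
  'b' x 1 => "b1"
  'c' x 1 => "c1"
  'b' x 3 => "b3"
  'a' x 1 => "a1"
Compressed: "a2c1a1c1b1c1b3a1"
Compressed length: 16

16


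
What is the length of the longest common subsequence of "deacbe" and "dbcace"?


LCS of "deacbe" and "dbcace"
DP table:
           d    b    c    a    c    e
      0    0    0    0    0    0    0
  d   0    1    1    1    1    1    1
  e   0    1    1    1    1    1    2
  a   0    1    1    1    2    2    2
  c   0    1    1    2    2    3    3
  b   0    1    2    2    2    3    3
  e   0    1    2    2    2    3    4
LCS length = dp[6][6] = 4

4


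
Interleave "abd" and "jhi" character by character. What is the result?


Interleaving "abd" and "jhi":
  Position 0: 'a' from first, 'j' from second => "aj"
  Position 1: 'b' from first, 'h' from second => "bh"
  Position 2: 'd' from first, 'i' from second => "di"
Result: ajbhdi

ajbhdi


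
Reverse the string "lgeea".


Input: lgeea
Reading characters right to left:
  Position 4: 'a'
  Position 3: 'e'
  Position 2: 'e'
  Position 1: 'g'
  Position 0: 'l'
Reversed: aeegl

aeegl


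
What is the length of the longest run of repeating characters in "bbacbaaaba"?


Input: "bbacbaaaba"
Scanning for longest run:
  Position 1 ('b'): continues run of 'b', length=2
  Position 2 ('a'): new char, reset run to 1
  Position 3 ('c'): new char, reset run to 1
  Position 4 ('b'): new char, reset run to 1
  Position 5 ('a'): new char, reset run to 1
  Position 6 ('a'): continues run of 'a', length=2
  Position 7 ('a'): continues run of 'a', length=3
  Position 8 ('b'): new char, reset run to 1
  Position 9 ('a'): new char, reset run to 1
Longest run: 'a' with length 3

3


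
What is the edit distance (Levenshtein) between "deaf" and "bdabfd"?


Computing edit distance: "deaf" -> "bdabfd"
DP table:
           b    d    a    b    f    d
      0    1    2    3    4    5    6
  d   1    1    1    2    3    4    5
  e   2    2    2    2    3    4    5
  a   3    3    3    2    3    4    5
  f   4    4    4    3    3    3    4
Edit distance = dp[4][6] = 4

4


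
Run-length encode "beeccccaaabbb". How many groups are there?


Input: beeccccaaabbb
Scanning for consecutive runs:
  Group 1: 'b' x 1 (positions 0-0)
  Group 2: 'e' x 2 (positions 1-2)
  Group 3: 'c' x 4 (positions 3-6)
  Group 4: 'a' x 3 (positions 7-9)
  Group 5: 'b' x 3 (positions 10-12)
Total groups: 5

5


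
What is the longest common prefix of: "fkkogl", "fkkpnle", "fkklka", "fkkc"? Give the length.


Words: fkkogl, fkkpnle, fkklka, fkkc
  Position 0: all 'f' => match
  Position 1: all 'k' => match
  Position 2: all 'k' => match
  Position 3: ('o', 'p', 'l', 'c') => mismatch, stop
LCP = "fkk" (length 3)

3


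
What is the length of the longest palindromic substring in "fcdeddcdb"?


Input: "fcdeddcdb"
Checking substrings for palindromes:
  [2:5] "ded" (len 3) => palindrome
  [5:8] "dcd" (len 3) => palindrome
  [4:6] "dd" (len 2) => palindrome
Longest palindromic substring: "ded" with length 3

3


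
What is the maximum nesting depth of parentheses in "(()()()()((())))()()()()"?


Input: "(()()()()((())))()()()()"
Tracking depth:
  Position 0 '(': depth becomes 1
  Position 1 '(': depth becomes 2
  Position 2 ')': depth becomes 1
  Position 3 '(': depth becomes 2
  Position 4 ')': depth becomes 1
  Position 5 '(': depth becomes 2
  Position 6 ')': depth becomes 1
  Position 7 '(': depth becomes 2
  Position 8 ')': depth becomes 1
  Position 9 '(': depth becomes 2
  Position 10 '(': depth becomes 3
  Position 11 '(': depth becomes 4
  Position 12 ')': depth becomes 3
  Position 13 ')': depth becomes 2
  Position 14 ')': depth becomes 1
  Position 15 ')': depth becomes 0
  Position 16 '(': depth becomes 1
  Position 17 ')': depth becomes 0
  Position 18 '(': depth becomes 1
  Position 19 ')': depth becomes 0
  Position 20 '(': depth becomes 1
  Position 21 ')': depth becomes 0
  Position 22 '(': depth becomes 1
  Position 23 ')': depth becomes 0
Maximum depth reached: 4

4


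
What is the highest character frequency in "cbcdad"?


Input: cbcdad
Character counts:
  'a': 1
  'b': 1
  'c': 2
  'd': 2
Maximum frequency: 2

2


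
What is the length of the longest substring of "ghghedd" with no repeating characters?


Input: "ghghedd"
Sliding window (track last position of each char):
  Position 0 ('g'): window [0,0] length 1 -- new best
  Position 1 ('h'): window [0,1] length 2 -- new best
  Position 2 ('g'): repeat (last at 0), move window start to 1
  Position 2 ('g'): window [1,2] length 2
  Position 3 ('h'): repeat (last at 1), move window start to 2
  Position 3 ('h'): window [2,3] length 2
  Position 4 ('e'): window [2,4] length 3 -- new best
  Position 5 ('d'): window [2,5] length 4 -- new best
  Position 6 ('d'): repeat (last at 5), move window start to 6
  Position 6 ('d'): window [6,6] length 1
Longest substring with no repeats: "ghed" with length 4

4


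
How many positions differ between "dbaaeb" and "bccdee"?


Comparing "dbaaeb" and "bccdee" position by position:
  Position 0: 'd' vs 'b' => DIFFER
  Position 1: 'b' vs 'c' => DIFFER
  Position 2: 'a' vs 'c' => DIFFER
  Position 3: 'a' vs 'd' => DIFFER
  Position 4: 'e' vs 'e' => same
  Position 5: 'b' vs 'e' => DIFFER
Positions that differ: 5

5


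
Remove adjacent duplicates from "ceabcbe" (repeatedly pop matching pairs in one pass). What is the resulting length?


Input: ceabcbe
Stack-based adjacent duplicate removal:
  Read 'c': push. Stack: c
  Read 'e': push. Stack: ce
  Read 'a': push. Stack: cea
  Read 'b': push. Stack: ceab
  Read 'c': push. Stack: ceabc
  Read 'b': push. Stack: ceabcb
  Read 'e': push. Stack: ceabcbe
Final stack: "ceabcbe" (length 7)

7


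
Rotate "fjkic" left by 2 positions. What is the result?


Input: "fjkic", rotate left by 2
First 2 characters: "fj"
Remaining characters: "kic"
Concatenate remaining + first: "kic" + "fj" = "kicfj"

kicfj


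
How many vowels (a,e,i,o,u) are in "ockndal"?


Input: ockndal
Checking each character:
  'o' at position 0: vowel (running total: 1)
  'c' at position 1: consonant
  'k' at position 2: consonant
  'n' at position 3: consonant
  'd' at position 4: consonant
  'a' at position 5: vowel (running total: 2)
  'l' at position 6: consonant
Total vowels: 2

2


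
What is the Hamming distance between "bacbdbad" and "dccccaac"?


Comparing "bacbdbad" and "dccccaac" position by position:
  Position 0: 'b' vs 'd' => differ
  Position 1: 'a' vs 'c' => differ
  Position 2: 'c' vs 'c' => same
  Position 3: 'b' vs 'c' => differ
  Position 4: 'd' vs 'c' => differ
  Position 5: 'b' vs 'a' => differ
  Position 6: 'a' vs 'a' => same
  Position 7: 'd' vs 'c' => differ
Total differences (Hamming distance): 6

6


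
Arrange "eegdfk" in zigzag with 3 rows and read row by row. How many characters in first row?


Zigzag "eegdfk" into 3 rows:
Placing characters:
  'e' => row 0
  'e' => row 1
  'g' => row 2
  'd' => row 1
  'f' => row 0
  'k' => row 1
Rows:
  Row 0: "ef"
  Row 1: "edk"
  Row 2: "g"
First row length: 2

2


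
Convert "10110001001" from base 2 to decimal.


Input: "10110001001" in base 2
Positional expansion:
  Digit '1' (value 1) x 2^10 = 1024
  Digit '0' (value 0) x 2^9 = 0
  Digit '1' (value 1) x 2^8 = 256
  Digit '1' (value 1) x 2^7 = 128
  Digit '0' (value 0) x 2^6 = 0
  Digit '0' (value 0) x 2^5 = 0
  Digit '0' (value 0) x 2^4 = 0
  Digit '1' (value 1) x 2^3 = 8
  Digit '0' (value 0) x 2^2 = 0
  Digit '0' (value 0) x 2^1 = 0
  Digit '1' (value 1) x 2^0 = 1
Sum = 1417

1417


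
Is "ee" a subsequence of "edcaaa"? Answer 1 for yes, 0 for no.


Check if "ee" is a subsequence of "edcaaa"
Greedy scan:
  Position 0 ('e'): matches sub[0] = 'e'
  Position 1 ('d'): no match needed
  Position 2 ('c'): no match needed
  Position 3 ('a'): no match needed
  Position 4 ('a'): no match needed
  Position 5 ('a'): no match needed
Only matched 1/2 characters => not a subsequence

0


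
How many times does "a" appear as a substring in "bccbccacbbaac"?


Searching for "a" in "bccbccacbbaac"
Scanning each position:
  Position 0: "b" => no
  Position 1: "c" => no
  Position 2: "c" => no
  Position 3: "b" => no
  Position 4: "c" => no
  Position 5: "c" => no
  Position 6: "a" => MATCH
  Position 7: "c" => no
  Position 8: "b" => no
  Position 9: "b" => no
  Position 10: "a" => MATCH
  Position 11: "a" => MATCH
  Position 12: "c" => no
Total occurrences: 3

3


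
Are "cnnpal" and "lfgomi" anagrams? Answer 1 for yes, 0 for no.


Strings: "cnnpal", "lfgomi"
Sorted first:  aclnnp
Sorted second: fgilmo
Differ at position 0: 'a' vs 'f' => not anagrams

0


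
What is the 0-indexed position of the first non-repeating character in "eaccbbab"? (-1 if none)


Input: eaccbbab
Character frequencies:
  'a': 2
  'b': 3
  'c': 2
  'e': 1
Scanning left to right for freq == 1:
  Position 0 ('e'): unique! => answer = 0

0


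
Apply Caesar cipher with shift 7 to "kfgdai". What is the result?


Caesar cipher: shift "kfgdai" by 7
  'k' (pos 10) + 7 = pos 17 = 'r'
  'f' (pos 5) + 7 = pos 12 = 'm'
  'g' (pos 6) + 7 = pos 13 = 'n'
  'd' (pos 3) + 7 = pos 10 = 'k'
  'a' (pos 0) + 7 = pos 7 = 'h'
  'i' (pos 8) + 7 = pos 15 = 'p'
Result: rmnkhp

rmnkhp


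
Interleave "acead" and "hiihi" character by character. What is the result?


Interleaving "acead" and "hiihi":
  Position 0: 'a' from first, 'h' from second => "ah"
  Position 1: 'c' from first, 'i' from second => "ci"
  Position 2: 'e' from first, 'i' from second => "ei"
  Position 3: 'a' from first, 'h' from second => "ah"
  Position 4: 'd' from first, 'i' from second => "di"
Result: ahcieiahdi

ahcieiahdi


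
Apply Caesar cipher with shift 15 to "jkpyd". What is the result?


Caesar cipher: shift "jkpyd" by 15
  'j' (pos 9) + 15 = pos 24 = 'y'
  'k' (pos 10) + 15 = pos 25 = 'z'
  'p' (pos 15) + 15 = pos 4 = 'e'
  'y' (pos 24) + 15 = pos 13 = 'n'
  'd' (pos 3) + 15 = pos 18 = 's'
Result: yzens

yzens


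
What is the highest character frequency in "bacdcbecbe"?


Input: bacdcbecbe
Character counts:
  'a': 1
  'b': 3
  'c': 3
  'd': 1
  'e': 2
Maximum frequency: 3

3


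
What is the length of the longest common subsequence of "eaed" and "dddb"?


LCS of "eaed" and "dddb"
DP table:
           d    d    d    b
      0    0    0    0    0
  e   0    0    0    0    0
  a   0    0    0    0    0
  e   0    0    0    0    0
  d   0    1    1    1    1
LCS length = dp[4][4] = 1

1


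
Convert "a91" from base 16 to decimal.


Input: "a91" in base 16
Positional expansion:
  Digit 'a' (value 10) x 16^2 = 2560
  Digit '9' (value 9) x 16^1 = 144
  Digit '1' (value 1) x 16^0 = 1
Sum = 2705

2705


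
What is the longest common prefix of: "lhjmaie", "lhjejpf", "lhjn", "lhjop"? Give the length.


Words: lhjmaie, lhjejpf, lhjn, lhjop
  Position 0: all 'l' => match
  Position 1: all 'h' => match
  Position 2: all 'j' => match
  Position 3: ('m', 'e', 'n', 'o') => mismatch, stop
LCP = "lhj" (length 3)

3


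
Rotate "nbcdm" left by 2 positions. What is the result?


Input: "nbcdm", rotate left by 2
First 2 characters: "nb"
Remaining characters: "cdm"
Concatenate remaining + first: "cdm" + "nb" = "cdmnb"

cdmnb


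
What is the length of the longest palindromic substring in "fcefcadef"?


Input: "fcefcadef"
Checking substrings for palindromes:
  No multi-char palindromic substrings found
Longest palindromic substring: "f" with length 1

1


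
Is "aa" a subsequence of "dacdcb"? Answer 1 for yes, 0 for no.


Check if "aa" is a subsequence of "dacdcb"
Greedy scan:
  Position 0 ('d'): no match needed
  Position 1 ('a'): matches sub[0] = 'a'
  Position 2 ('c'): no match needed
  Position 3 ('d'): no match needed
  Position 4 ('c'): no match needed
  Position 5 ('b'): no match needed
Only matched 1/2 characters => not a subsequence

0


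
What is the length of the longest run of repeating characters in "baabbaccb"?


Input: "baabbaccb"
Scanning for longest run:
  Position 1 ('a'): new char, reset run to 1
  Position 2 ('a'): continues run of 'a', length=2
  Position 3 ('b'): new char, reset run to 1
  Position 4 ('b'): continues run of 'b', length=2
  Position 5 ('a'): new char, reset run to 1
  Position 6 ('c'): new char, reset run to 1
  Position 7 ('c'): continues run of 'c', length=2
  Position 8 ('b'): new char, reset run to 1
Longest run: 'a' with length 2

2


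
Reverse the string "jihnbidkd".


Input: jihnbidkd
Reading characters right to left:
  Position 8: 'd'
  Position 7: 'k'
  Position 6: 'd'
  Position 5: 'i'
  Position 4: 'b'
  Position 3: 'n'
  Position 2: 'h'
  Position 1: 'i'
  Position 0: 'j'
Reversed: dkdibnhij

dkdibnhij


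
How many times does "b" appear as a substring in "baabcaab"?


Searching for "b" in "baabcaab"
Scanning each position:
  Position 0: "b" => MATCH
  Position 1: "a" => no
  Position 2: "a" => no
  Position 3: "b" => MATCH
  Position 4: "c" => no
  Position 5: "a" => no
  Position 6: "a" => no
  Position 7: "b" => MATCH
Total occurrences: 3

3


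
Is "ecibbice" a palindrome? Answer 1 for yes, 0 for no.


Input: ecibbice
Reversed: ecibbice
  Compare pos 0 ('e') with pos 7 ('e'): match
  Compare pos 1 ('c') with pos 6 ('c'): match
  Compare pos 2 ('i') with pos 5 ('i'): match
  Compare pos 3 ('b') with pos 4 ('b'): match
Result: palindrome

1


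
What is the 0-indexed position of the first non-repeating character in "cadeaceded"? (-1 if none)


Input: cadeaceded
Character frequencies:
  'a': 2
  'c': 2
  'd': 3
  'e': 3
Scanning left to right for freq == 1:
  Position 0 ('c'): freq=2, skip
  Position 1 ('a'): freq=2, skip
  Position 2 ('d'): freq=3, skip
  Position 3 ('e'): freq=3, skip
  Position 4 ('a'): freq=2, skip
  Position 5 ('c'): freq=2, skip
  Position 6 ('e'): freq=3, skip
  Position 7 ('d'): freq=3, skip
  Position 8 ('e'): freq=3, skip
  Position 9 ('d'): freq=3, skip
  No unique character found => answer = -1

-1


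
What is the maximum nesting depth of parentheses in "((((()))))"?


Input: "((((()))))"
Tracking depth:
  Position 0 '(': depth becomes 1
  Position 1 '(': depth becomes 2
  Position 2 '(': depth becomes 3
  Position 3 '(': depth becomes 4
  Position 4 '(': depth becomes 5
  Position 5 ')': depth becomes 4
  Position 6 ')': depth becomes 3
  Position 7 ')': depth becomes 2
  Position 8 ')': depth becomes 1
  Position 9 ')': depth becomes 0
Maximum depth reached: 5

5


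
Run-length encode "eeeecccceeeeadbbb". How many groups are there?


Input: eeeecccceeeeadbbb
Scanning for consecutive runs:
  Group 1: 'e' x 4 (positions 0-3)
  Group 2: 'c' x 4 (positions 4-7)
  Group 3: 'e' x 4 (positions 8-11)
  Group 4: 'a' x 1 (positions 12-12)
  Group 5: 'd' x 1 (positions 13-13)
  Group 6: 'b' x 3 (positions 14-16)
Total groups: 6

6


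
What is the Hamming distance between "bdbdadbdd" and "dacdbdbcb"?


Comparing "bdbdadbdd" and "dacdbdbcb" position by position:
  Position 0: 'b' vs 'd' => differ
  Position 1: 'd' vs 'a' => differ
  Position 2: 'b' vs 'c' => differ
  Position 3: 'd' vs 'd' => same
  Position 4: 'a' vs 'b' => differ
  Position 5: 'd' vs 'd' => same
  Position 6: 'b' vs 'b' => same
  Position 7: 'd' vs 'c' => differ
  Position 8: 'd' vs 'b' => differ
Total differences (Hamming distance): 6

6


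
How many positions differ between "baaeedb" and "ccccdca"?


Comparing "baaeedb" and "ccccdca" position by position:
  Position 0: 'b' vs 'c' => DIFFER
  Position 1: 'a' vs 'c' => DIFFER
  Position 2: 'a' vs 'c' => DIFFER
  Position 3: 'e' vs 'c' => DIFFER
  Position 4: 'e' vs 'd' => DIFFER
  Position 5: 'd' vs 'c' => DIFFER
  Position 6: 'b' vs 'a' => DIFFER
Positions that differ: 7

7


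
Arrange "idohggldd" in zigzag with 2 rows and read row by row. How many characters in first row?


Zigzag "idohggldd" into 2 rows:
Placing characters:
  'i' => row 0
  'd' => row 1
  'o' => row 0
  'h' => row 1
  'g' => row 0
  'g' => row 1
  'l' => row 0
  'd' => row 1
  'd' => row 0
Rows:
  Row 0: "iogld"
  Row 1: "dhgd"
First row length: 5

5


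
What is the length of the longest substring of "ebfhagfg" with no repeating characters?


Input: "ebfhagfg"
Sliding window (track last position of each char):
  Position 0 ('e'): window [0,0] length 1 -- new best
  Position 1 ('b'): window [0,1] length 2 -- new best
  Position 2 ('f'): window [0,2] length 3 -- new best
  Position 3 ('h'): window [0,3] length 4 -- new best
  Position 4 ('a'): window [0,4] length 5 -- new best
  Position 5 ('g'): window [0,5] length 6 -- new best
  Position 6 ('f'): repeat (last at 2), move window start to 3
  Position 6 ('f'): window [3,6] length 4
  Position 7 ('g'): repeat (last at 5), move window start to 6
  Position 7 ('g'): window [6,7] length 2
Longest substring with no repeats: "ebfhag" with length 6

6


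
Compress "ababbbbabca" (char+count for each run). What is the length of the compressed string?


Input: ababbbbabca
Runs:
  'a' x 1 => "a1"
  'b' x 1 => "b1"
  'a' x 1 => "a1"
  'b' x 4 => "b4"
  'a' x 1 => "a1"
  'b' x 1 => "b1"
  'c' x 1 => "c1"
  'a' x 1 => "a1"
Compressed: "a1b1a1b4a1b1c1a1"
Compressed length: 16

16


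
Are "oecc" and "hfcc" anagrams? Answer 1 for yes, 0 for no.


Strings: "oecc", "hfcc"
Sorted first:  cceo
Sorted second: ccfh
Differ at position 2: 'e' vs 'f' => not anagrams

0


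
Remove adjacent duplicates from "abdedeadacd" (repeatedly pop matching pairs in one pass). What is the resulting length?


Input: abdedeadacd
Stack-based adjacent duplicate removal:
  Read 'a': push. Stack: a
  Read 'b': push. Stack: ab
  Read 'd': push. Stack: abd
  Read 'e': push. Stack: abde
  Read 'd': push. Stack: abded
  Read 'e': push. Stack: abdede
  Read 'a': push. Stack: abdedea
  Read 'd': push. Stack: abdedead
  Read 'a': push. Stack: abdedeada
  Read 'c': push. Stack: abdedeadac
  Read 'd': push. Stack: abdedeadacd
Final stack: "abdedeadacd" (length 11)

11


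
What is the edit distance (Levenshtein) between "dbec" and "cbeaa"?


Computing edit distance: "dbec" -> "cbeaa"
DP table:
           c    b    e    a    a
      0    1    2    3    4    5
  d   1    1    2    3    4    5
  b   2    2    1    2    3    4
  e   3    3    2    1    2    3
  c   4    3    3    2    2    3
Edit distance = dp[4][5] = 3

3


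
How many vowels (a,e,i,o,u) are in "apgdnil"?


Input: apgdnil
Checking each character:
  'a' at position 0: vowel (running total: 1)
  'p' at position 1: consonant
  'g' at position 2: consonant
  'd' at position 3: consonant
  'n' at position 4: consonant
  'i' at position 5: vowel (running total: 2)
  'l' at position 6: consonant
Total vowels: 2

2


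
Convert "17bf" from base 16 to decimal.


Input: "17bf" in base 16
Positional expansion:
  Digit '1' (value 1) x 16^3 = 4096
  Digit '7' (value 7) x 16^2 = 1792
  Digit 'b' (value 11) x 16^1 = 176
  Digit 'f' (value 15) x 16^0 = 15
Sum = 6079

6079


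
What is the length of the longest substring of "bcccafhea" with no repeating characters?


Input: "bcccafhea"
Sliding window (track last position of each char):
  Position 0 ('b'): window [0,0] length 1 -- new best
  Position 1 ('c'): window [0,1] length 2 -- new best
  Position 2 ('c'): repeat (last at 1), move window start to 2
  Position 2 ('c'): window [2,2] length 1
  Position 3 ('c'): repeat (last at 2), move window start to 3
  Position 3 ('c'): window [3,3] length 1
  Position 4 ('a'): window [3,4] length 2
  Position 5 ('f'): window [3,5] length 3 -- new best
  Position 6 ('h'): window [3,6] length 4 -- new best
  Position 7 ('e'): window [3,7] length 5 -- new best
  Position 8 ('a'): repeat (last at 4), move window start to 5
  Position 8 ('a'): window [5,8] length 4
Longest substring with no repeats: "cafhe" with length 5

5


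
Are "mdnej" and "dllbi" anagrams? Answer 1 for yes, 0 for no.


Strings: "mdnej", "dllbi"
Sorted first:  dejmn
Sorted second: bdill
Differ at position 0: 'd' vs 'b' => not anagrams

0


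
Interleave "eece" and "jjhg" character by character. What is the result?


Interleaving "eece" and "jjhg":
  Position 0: 'e' from first, 'j' from second => "ej"
  Position 1: 'e' from first, 'j' from second => "ej"
  Position 2: 'c' from first, 'h' from second => "ch"
  Position 3: 'e' from first, 'g' from second => "eg"
Result: ejejcheg

ejejcheg


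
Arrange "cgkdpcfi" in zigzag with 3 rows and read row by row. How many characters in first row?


Zigzag "cgkdpcfi" into 3 rows:
Placing characters:
  'c' => row 0
  'g' => row 1
  'k' => row 2
  'd' => row 1
  'p' => row 0
  'c' => row 1
  'f' => row 2
  'i' => row 1
Rows:
  Row 0: "cp"
  Row 1: "gdci"
  Row 2: "kf"
First row length: 2

2


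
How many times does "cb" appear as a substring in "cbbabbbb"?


Searching for "cb" in "cbbabbbb"
Scanning each position:
  Position 0: "cb" => MATCH
  Position 1: "bb" => no
  Position 2: "ba" => no
  Position 3: "ab" => no
  Position 4: "bb" => no
  Position 5: "bb" => no
  Position 6: "bb" => no
Total occurrences: 1

1


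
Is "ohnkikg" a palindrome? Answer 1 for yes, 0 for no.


Input: ohnkikg
Reversed: gkiknho
  Compare pos 0 ('o') with pos 6 ('g'): MISMATCH
  Compare pos 1 ('h') with pos 5 ('k'): MISMATCH
  Compare pos 2 ('n') with pos 4 ('i'): MISMATCH
Result: not a palindrome

0


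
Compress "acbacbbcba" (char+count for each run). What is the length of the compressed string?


Input: acbacbbcba
Runs:
  'a' x 1 => "a1"
  'c' x 1 => "c1"
  'b' x 1 => "b1"
  'a' x 1 => "a1"
  'c' x 1 => "c1"
  'b' x 2 => "b2"
  'c' x 1 => "c1"
  'b' x 1 => "b1"
  'a' x 1 => "a1"
Compressed: "a1c1b1a1c1b2c1b1a1"
Compressed length: 18

18


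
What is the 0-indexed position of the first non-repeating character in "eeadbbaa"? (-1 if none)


Input: eeadbbaa
Character frequencies:
  'a': 3
  'b': 2
  'd': 1
  'e': 2
Scanning left to right for freq == 1:
  Position 0 ('e'): freq=2, skip
  Position 1 ('e'): freq=2, skip
  Position 2 ('a'): freq=3, skip
  Position 3 ('d'): unique! => answer = 3

3


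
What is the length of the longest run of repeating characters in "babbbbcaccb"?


Input: "babbbbcaccb"
Scanning for longest run:
  Position 1 ('a'): new char, reset run to 1
  Position 2 ('b'): new char, reset run to 1
  Position 3 ('b'): continues run of 'b', length=2
  Position 4 ('b'): continues run of 'b', length=3
  Position 5 ('b'): continues run of 'b', length=4
  Position 6 ('c'): new char, reset run to 1
  Position 7 ('a'): new char, reset run to 1
  Position 8 ('c'): new char, reset run to 1
  Position 9 ('c'): continues run of 'c', length=2
  Position 10 ('b'): new char, reset run to 1
Longest run: 'b' with length 4

4


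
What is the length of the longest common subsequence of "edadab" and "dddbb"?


LCS of "edadab" and "dddbb"
DP table:
           d    d    d    b    b
      0    0    0    0    0    0
  e   0    0    0    0    0    0
  d   0    1    1    1    1    1
  a   0    1    1    1    1    1
  d   0    1    2    2    2    2
  a   0    1    2    2    2    2
  b   0    1    2    2    3    3
LCS length = dp[6][5] = 3

3


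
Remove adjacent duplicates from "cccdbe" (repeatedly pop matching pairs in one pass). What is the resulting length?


Input: cccdbe
Stack-based adjacent duplicate removal:
  Read 'c': push. Stack: c
  Read 'c': matches stack top 'c' => pop. Stack: (empty)
  Read 'c': push. Stack: c
  Read 'd': push. Stack: cd
  Read 'b': push. Stack: cdb
  Read 'e': push. Stack: cdbe
Final stack: "cdbe" (length 4)

4


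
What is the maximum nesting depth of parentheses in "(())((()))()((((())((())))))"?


Input: "(())((()))()((((())((())))))"
Tracking depth:
  Position 0 '(': depth becomes 1
  Position 1 '(': depth becomes 2
  Position 2 ')': depth becomes 1
  Position 3 ')': depth becomes 0
  Position 4 '(': depth becomes 1
  Position 5 '(': depth becomes 2
  Position 6 '(': depth becomes 3
  Position 7 ')': depth becomes 2
  Position 8 ')': depth becomes 1
  Position 9 ')': depth becomes 0
  Position 10 '(': depth becomes 1
  Position 11 ')': depth becomes 0
  Position 12 '(': depth becomes 1
  Position 13 '(': depth becomes 2
  Position 14 '(': depth becomes 3
  Position 15 '(': depth becomes 4
  Position 16 '(': depth becomes 5
  Position 17 ')': depth becomes 4
  Position 18 ')': depth becomes 3
  Position 19 '(': depth becomes 4
  Position 20 '(': depth becomes 5
  Position 21 '(': depth becomes 6
  Position 22 ')': depth becomes 5
  Position 23 ')': depth becomes 4
  Position 24 ')': depth becomes 3
  Position 25 ')': depth becomes 2
  Position 26 ')': depth becomes 1
  Position 27 ')': depth becomes 0
Maximum depth reached: 6

6


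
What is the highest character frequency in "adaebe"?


Input: adaebe
Character counts:
  'a': 2
  'b': 1
  'd': 1
  'e': 2
Maximum frequency: 2

2


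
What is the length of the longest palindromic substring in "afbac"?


Input: "afbac"
Checking substrings for palindromes:
  No multi-char palindromic substrings found
Longest palindromic substring: "a" with length 1

1


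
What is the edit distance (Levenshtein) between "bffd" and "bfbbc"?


Computing edit distance: "bffd" -> "bfbbc"
DP table:
           b    f    b    b    c
      0    1    2    3    4    5
  b   1    0    1    2    3    4
  f   2    1    0    1    2    3
  f   3    2    1    1    2    3
  d   4    3    2    2    2    3
Edit distance = dp[4][5] = 3

3


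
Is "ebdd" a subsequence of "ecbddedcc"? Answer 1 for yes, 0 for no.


Check if "ebdd" is a subsequence of "ecbddedcc"
Greedy scan:
  Position 0 ('e'): matches sub[0] = 'e'
  Position 1 ('c'): no match needed
  Position 2 ('b'): matches sub[1] = 'b'
  Position 3 ('d'): matches sub[2] = 'd'
  Position 4 ('d'): matches sub[3] = 'd'
  Position 5 ('e'): no match needed
  Position 6 ('d'): no match needed
  Position 7 ('c'): no match needed
  Position 8 ('c'): no match needed
All 4 characters matched => is a subsequence

1


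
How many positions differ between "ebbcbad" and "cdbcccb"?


Comparing "ebbcbad" and "cdbcccb" position by position:
  Position 0: 'e' vs 'c' => DIFFER
  Position 1: 'b' vs 'd' => DIFFER
  Position 2: 'b' vs 'b' => same
  Position 3: 'c' vs 'c' => same
  Position 4: 'b' vs 'c' => DIFFER
  Position 5: 'a' vs 'c' => DIFFER
  Position 6: 'd' vs 'b' => DIFFER
Positions that differ: 5

5


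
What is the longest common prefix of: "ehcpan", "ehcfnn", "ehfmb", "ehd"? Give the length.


Words: ehcpan, ehcfnn, ehfmb, ehd
  Position 0: all 'e' => match
  Position 1: all 'h' => match
  Position 2: ('c', 'c', 'f', 'd') => mismatch, stop
LCP = "eh" (length 2)

2


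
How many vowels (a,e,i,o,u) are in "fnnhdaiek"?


Input: fnnhdaiek
Checking each character:
  'f' at position 0: consonant
  'n' at position 1: consonant
  'n' at position 2: consonant
  'h' at position 3: consonant
  'd' at position 4: consonant
  'a' at position 5: vowel (running total: 1)
  'i' at position 6: vowel (running total: 2)
  'e' at position 7: vowel (running total: 3)
  'k' at position 8: consonant
Total vowels: 3

3


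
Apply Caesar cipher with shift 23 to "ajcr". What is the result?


Caesar cipher: shift "ajcr" by 23
  'a' (pos 0) + 23 = pos 23 = 'x'
  'j' (pos 9) + 23 = pos 6 = 'g'
  'c' (pos 2) + 23 = pos 25 = 'z'
  'r' (pos 17) + 23 = pos 14 = 'o'
Result: xgzo

xgzo


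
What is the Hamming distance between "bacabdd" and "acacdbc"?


Comparing "bacabdd" and "acacdbc" position by position:
  Position 0: 'b' vs 'a' => differ
  Position 1: 'a' vs 'c' => differ
  Position 2: 'c' vs 'a' => differ
  Position 3: 'a' vs 'c' => differ
  Position 4: 'b' vs 'd' => differ
  Position 5: 'd' vs 'b' => differ
  Position 6: 'd' vs 'c' => differ
Total differences (Hamming distance): 7

7


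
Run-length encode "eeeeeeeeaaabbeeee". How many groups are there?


Input: eeeeeeeeaaabbeeee
Scanning for consecutive runs:
  Group 1: 'e' x 8 (positions 0-7)
  Group 2: 'a' x 3 (positions 8-10)
  Group 3: 'b' x 2 (positions 11-12)
  Group 4: 'e' x 4 (positions 13-16)
Total groups: 4

4


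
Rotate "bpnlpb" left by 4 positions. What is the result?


Input: "bpnlpb", rotate left by 4
First 4 characters: "bpnl"
Remaining characters: "pb"
Concatenate remaining + first: "pb" + "bpnl" = "pbbpnl"

pbbpnl


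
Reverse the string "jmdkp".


Input: jmdkp
Reading characters right to left:
  Position 4: 'p'
  Position 3: 'k'
  Position 2: 'd'
  Position 1: 'm'
  Position 0: 'j'
Reversed: pkdmj

pkdmj


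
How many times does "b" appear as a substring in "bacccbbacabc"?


Searching for "b" in "bacccbbacabc"
Scanning each position:
  Position 0: "b" => MATCH
  Position 1: "a" => no
  Position 2: "c" => no
  Position 3: "c" => no
  Position 4: "c" => no
  Position 5: "b" => MATCH
  Position 6: "b" => MATCH
  Position 7: "a" => no
  Position 8: "c" => no
  Position 9: "a" => no
  Position 10: "b" => MATCH
  Position 11: "c" => no
Total occurrences: 4

4


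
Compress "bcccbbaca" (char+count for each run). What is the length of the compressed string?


Input: bcccbbaca
Runs:
  'b' x 1 => "b1"
  'c' x 3 => "c3"
  'b' x 2 => "b2"
  'a' x 1 => "a1"
  'c' x 1 => "c1"
  'a' x 1 => "a1"
Compressed: "b1c3b2a1c1a1"
Compressed length: 12

12


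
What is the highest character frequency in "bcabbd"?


Input: bcabbd
Character counts:
  'a': 1
  'b': 3
  'c': 1
  'd': 1
Maximum frequency: 3

3


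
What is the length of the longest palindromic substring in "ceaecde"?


Input: "ceaecde"
Checking substrings for palindromes:
  [0:5] "ceaec" (len 5) => palindrome
  [1:4] "eae" (len 3) => palindrome
Longest palindromic substring: "ceaec" with length 5

5


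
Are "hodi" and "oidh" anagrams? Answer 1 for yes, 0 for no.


Strings: "hodi", "oidh"
Sorted first:  dhio
Sorted second: dhio
Sorted forms match => anagrams

1


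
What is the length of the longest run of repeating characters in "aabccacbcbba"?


Input: "aabccacbcbba"
Scanning for longest run:
  Position 1 ('a'): continues run of 'a', length=2
  Position 2 ('b'): new char, reset run to 1
  Position 3 ('c'): new char, reset run to 1
  Position 4 ('c'): continues run of 'c', length=2
  Position 5 ('a'): new char, reset run to 1
  Position 6 ('c'): new char, reset run to 1
  Position 7 ('b'): new char, reset run to 1
  Position 8 ('c'): new char, reset run to 1
  Position 9 ('b'): new char, reset run to 1
  Position 10 ('b'): continues run of 'b', length=2
  Position 11 ('a'): new char, reset run to 1
Longest run: 'a' with length 2

2


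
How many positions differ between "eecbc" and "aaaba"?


Comparing "eecbc" and "aaaba" position by position:
  Position 0: 'e' vs 'a' => DIFFER
  Position 1: 'e' vs 'a' => DIFFER
  Position 2: 'c' vs 'a' => DIFFER
  Position 3: 'b' vs 'b' => same
  Position 4: 'c' vs 'a' => DIFFER
Positions that differ: 4

4


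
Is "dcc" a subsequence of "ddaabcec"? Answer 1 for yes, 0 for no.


Check if "dcc" is a subsequence of "ddaabcec"
Greedy scan:
  Position 0 ('d'): matches sub[0] = 'd'
  Position 1 ('d'): no match needed
  Position 2 ('a'): no match needed
  Position 3 ('a'): no match needed
  Position 4 ('b'): no match needed
  Position 5 ('c'): matches sub[1] = 'c'
  Position 6 ('e'): no match needed
  Position 7 ('c'): matches sub[2] = 'c'
All 3 characters matched => is a subsequence

1
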